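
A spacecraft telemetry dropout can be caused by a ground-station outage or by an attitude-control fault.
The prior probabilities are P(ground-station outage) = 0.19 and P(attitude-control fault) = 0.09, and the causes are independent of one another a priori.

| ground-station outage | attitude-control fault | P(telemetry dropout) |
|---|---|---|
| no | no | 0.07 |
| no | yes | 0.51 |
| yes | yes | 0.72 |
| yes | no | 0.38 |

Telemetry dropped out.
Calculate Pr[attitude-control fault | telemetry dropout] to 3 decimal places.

Pr[attitude-control fault | telemetry dropout] ≈ 0.297

By total probability over the 4 (ground-station outage, attitude-control fault) configurations:
  P(telemetry dropout) = 0.07·0.81·0.91 + 0.51·0.81·0.09 + 0.38·0.19·0.91 + 0.72·0.19·0.09
        = 0.051597 + 0.037179 + 0.065702 + 0.012312 = 0.166790
Keeping only the attitude-control fault-present terms gives 0.049491, so
  P(attitude-control fault | telemetry dropout) = 0.049491 / 0.166790 ≈ 0.297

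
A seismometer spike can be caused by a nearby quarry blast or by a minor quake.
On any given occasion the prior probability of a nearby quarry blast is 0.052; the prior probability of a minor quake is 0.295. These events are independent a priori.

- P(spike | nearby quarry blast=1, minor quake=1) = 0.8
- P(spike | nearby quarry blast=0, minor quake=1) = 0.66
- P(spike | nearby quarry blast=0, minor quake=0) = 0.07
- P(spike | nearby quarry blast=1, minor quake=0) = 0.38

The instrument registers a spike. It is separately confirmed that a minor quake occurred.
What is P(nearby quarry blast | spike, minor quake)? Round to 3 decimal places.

P(nearby quarry blast | spike, minor quake) ≈ 0.062

Sum P(spike|·) weighted by the priors over both values of nearby quarry blast:
  P(spike | minor quake) = 0.66·0.948 + 0.8·0.052
        = 0.625680 + 0.041600 = 0.667280
Configurations with nearby quarry blast contribute 0.041600, so
  P(nearby quarry blast | spike, minor quake) = 0.041600 / 0.667280 ≈ 0.062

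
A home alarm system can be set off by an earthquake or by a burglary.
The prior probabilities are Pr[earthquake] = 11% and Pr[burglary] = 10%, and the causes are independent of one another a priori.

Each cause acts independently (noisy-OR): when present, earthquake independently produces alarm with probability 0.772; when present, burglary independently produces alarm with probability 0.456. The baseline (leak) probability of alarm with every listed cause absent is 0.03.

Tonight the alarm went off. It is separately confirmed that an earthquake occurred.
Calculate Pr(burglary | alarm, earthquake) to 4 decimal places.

Under noisy-OR, P(alarm | causes) = 1 − (1−0.03)·∏(1−qᵢ) over the active causes.
By total probability over both values of burglary:
  P(alarm | earthquake) = 0.77884*0.9 + 0.879689*0.1
        = 0.700956 + 0.087969 = 0.788925
Configurations with burglary contribute 0.087969, so
  P(burglary | alarm, earthquake) = 0.087969 / 0.788925 ≈ 0.1115

Pr(burglary | alarm, earthquake) ≈ 0.1115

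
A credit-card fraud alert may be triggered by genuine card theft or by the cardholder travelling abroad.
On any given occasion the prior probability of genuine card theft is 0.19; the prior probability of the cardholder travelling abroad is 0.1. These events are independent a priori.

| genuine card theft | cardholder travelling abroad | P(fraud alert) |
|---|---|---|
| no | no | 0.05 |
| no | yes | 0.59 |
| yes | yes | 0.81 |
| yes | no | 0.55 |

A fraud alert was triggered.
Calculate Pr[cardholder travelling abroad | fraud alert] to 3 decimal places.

For the numerator, keep only cardholder travelling abroad=true terms: 0.047790 + 0.015390 = 0.063180
Denominator P(fraud alert): 0.05×0.81×0.9 + 0.59×0.81×0.1 + 0.55×0.19×0.9 + 0.81×0.19×0.1 = 0.193680
P(cardholder travelling abroad | fraud alert) = 0.063180/0.193680 ≈ 0.326

Pr[cardholder travelling abroad | fraud alert] ≈ 0.326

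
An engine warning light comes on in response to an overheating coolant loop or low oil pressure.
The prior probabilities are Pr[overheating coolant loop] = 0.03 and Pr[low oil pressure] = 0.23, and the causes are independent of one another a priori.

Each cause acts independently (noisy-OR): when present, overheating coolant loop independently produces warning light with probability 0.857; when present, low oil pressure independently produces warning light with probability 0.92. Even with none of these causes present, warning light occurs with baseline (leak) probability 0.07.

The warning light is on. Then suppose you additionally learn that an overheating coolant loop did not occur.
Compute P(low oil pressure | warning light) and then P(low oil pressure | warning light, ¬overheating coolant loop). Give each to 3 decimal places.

P(low oil pressure | warning light) ≈ 0.747; P(low oil pressure | warning light, ¬overheating coolant loop) ≈ 0.798

Under noisy-OR, P(warning light | causes) = 1 − (1−0.07)·∏(1−qᵢ) over the active causes.
For the numerator, keep only low oil pressure=true terms: 0.206501 + 0.006827 = 0.213328
The normalizing constant is 0.07·0.97·0.77 + 0.9256·0.97·0.23 + 0.86701·0.03·0.77 + 0.989361·0.03·0.23 = 0.285639
P(low oil pressure | warning light) = 0.213328/0.285639 ≈ 0.747

Now also conditioning on overheating coolant loop≠true:
For the numerator, keep only low oil pressure=true terms: 0.9256·0.23 = 0.212888
Denominator P(warning light | ¬overheating coolant loop): 0.07·0.77 + 0.9256·0.23 = 0.266788
P(low oil pressure | warning light, ¬overheating coolant loop) = 0.212888/0.266788 ≈ 0.798
Ruling out overheating coolant loop raises the posterior on low oil pressure — the flip side of explaining away.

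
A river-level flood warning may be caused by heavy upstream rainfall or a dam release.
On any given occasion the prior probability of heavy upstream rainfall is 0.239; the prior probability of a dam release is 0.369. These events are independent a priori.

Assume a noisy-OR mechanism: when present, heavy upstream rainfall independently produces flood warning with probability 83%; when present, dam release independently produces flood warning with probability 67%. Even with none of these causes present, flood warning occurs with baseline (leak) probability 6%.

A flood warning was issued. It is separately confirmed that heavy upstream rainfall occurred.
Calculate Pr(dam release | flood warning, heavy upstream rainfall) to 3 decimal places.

Pr(dam release | flood warning, heavy upstream rainfall) ≈ 0.397

Under noisy-OR, P(flood warning | causes) = 1 − (1−0.06)·∏(1−qᵢ) over the active causes.
By total probability over both values of dam release:
  P(flood warning | heavy upstream rainfall) = 0.8402×0.631 + 0.947266×0.369
        = 0.530166 + 0.349541 = 0.879707
Keeping only the dam release-present terms gives 0.349541, so
  P(dam release | flood warning, heavy upstream rainfall) = 0.349541 / 0.879707 ≈ 0.397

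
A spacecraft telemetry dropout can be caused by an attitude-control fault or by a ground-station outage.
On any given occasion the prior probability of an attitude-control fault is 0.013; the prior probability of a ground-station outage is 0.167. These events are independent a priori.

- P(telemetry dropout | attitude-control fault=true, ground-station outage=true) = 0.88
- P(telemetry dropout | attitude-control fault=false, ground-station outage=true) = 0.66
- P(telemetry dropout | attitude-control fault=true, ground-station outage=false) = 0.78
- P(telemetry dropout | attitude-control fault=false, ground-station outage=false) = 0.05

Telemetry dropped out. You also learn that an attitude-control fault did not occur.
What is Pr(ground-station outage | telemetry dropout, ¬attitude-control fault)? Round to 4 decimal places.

Pr(ground-station outage | telemetry dropout, ¬attitude-control fault) ≈ 0.7258

For the numerator, keep only ground-station outage=true terms: 0.66*0.167 = 0.110220
The normalizing constant is 0.05*0.833 + 0.66*0.167 = 0.151870
Posterior = 0.110220 / 0.151870 ≈ 0.7258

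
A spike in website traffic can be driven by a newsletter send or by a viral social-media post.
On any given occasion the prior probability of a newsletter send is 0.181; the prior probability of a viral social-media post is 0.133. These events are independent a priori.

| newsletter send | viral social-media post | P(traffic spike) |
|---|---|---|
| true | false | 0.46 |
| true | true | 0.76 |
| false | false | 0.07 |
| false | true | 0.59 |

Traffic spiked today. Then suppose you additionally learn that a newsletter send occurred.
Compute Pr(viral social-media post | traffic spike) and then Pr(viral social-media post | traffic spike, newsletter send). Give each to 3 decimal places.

Pr(viral social-media post | traffic spike) ≈ 0.404; Pr(viral social-media post | traffic spike, newsletter send) ≈ 0.202

P(traffic spike) = 0.07*0.819*0.867 + 0.59*0.819*0.133 + 0.46*0.181*0.867 + 0.76*0.181*0.133 = 0.049705 + 0.064267 + 0.072186 + 0.018295 = 0.204453
The viral social-media post-present share is 0.064267 + 0.018295 = 0.082562.
So P(viral social-media post | traffic spike) = 0.082562/0.204453 ≈ 0.404.

With the extra evidence:
Numerator (weight on configurations with viral social-media post): 0.76·0.133 = 0.101080
Normalizer over all consistent configurations: 0.46·0.867 + 0.76·0.133 = 0.499900
P(viral social-media post | traffic spike, newsletter send) = 0.101080/0.499900 ≈ 0.202
— newsletter send explains away the evidence for viral social-media post.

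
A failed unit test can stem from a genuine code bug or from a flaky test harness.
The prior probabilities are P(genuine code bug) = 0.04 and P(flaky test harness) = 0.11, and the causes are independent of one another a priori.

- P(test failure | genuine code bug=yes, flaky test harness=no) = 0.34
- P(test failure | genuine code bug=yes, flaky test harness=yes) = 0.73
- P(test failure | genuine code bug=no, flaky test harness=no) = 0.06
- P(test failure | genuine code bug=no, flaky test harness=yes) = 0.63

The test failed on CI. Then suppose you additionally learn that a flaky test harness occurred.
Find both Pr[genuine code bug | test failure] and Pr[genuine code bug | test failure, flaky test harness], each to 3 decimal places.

Pr[genuine code bug | test failure] ≈ 0.115; Pr[genuine code bug | test failure, flaky test harness] ≈ 0.046

P(test failure) = 0.06×0.96×0.89 + 0.63×0.96×0.11 + 0.34×0.04×0.89 + 0.73×0.04×0.11 = 0.051264 + 0.066528 + 0.012104 + 0.003212 = 0.133108
Of this, 0.015316 comes from 0.012104 + 0.003212 (the genuine code bug=true cases).
So P(genuine code bug | test failure) = 0.015316/0.133108 ≈ 0.115.

Now condition on the additional information:
P(test failure | flaky test harness) = 0.63×0.96 + 0.73×0.04 = 0.604800 + 0.029200 = 0.634000
The genuine code bug-present share is 0.73×0.04 = 0.029200.
P(genuine code bug | test failure, flaky test harness) = 0.029200 / 0.634000 ≈ 0.046
The drop from 0.115 to 0.046 is the explaining-away (discounting) effect.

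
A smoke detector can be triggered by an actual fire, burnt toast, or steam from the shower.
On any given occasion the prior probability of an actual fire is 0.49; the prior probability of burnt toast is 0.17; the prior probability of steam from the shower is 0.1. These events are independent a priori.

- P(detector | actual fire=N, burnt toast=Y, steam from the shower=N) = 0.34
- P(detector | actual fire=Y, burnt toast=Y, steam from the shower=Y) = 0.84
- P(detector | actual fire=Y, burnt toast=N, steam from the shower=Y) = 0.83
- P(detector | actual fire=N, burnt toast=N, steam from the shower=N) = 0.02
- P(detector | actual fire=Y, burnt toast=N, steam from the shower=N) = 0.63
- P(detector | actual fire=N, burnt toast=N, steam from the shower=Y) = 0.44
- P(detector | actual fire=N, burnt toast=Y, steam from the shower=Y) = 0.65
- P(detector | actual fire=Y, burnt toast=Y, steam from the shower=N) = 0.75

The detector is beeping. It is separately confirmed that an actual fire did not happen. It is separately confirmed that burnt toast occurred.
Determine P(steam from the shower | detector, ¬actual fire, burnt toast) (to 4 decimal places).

P(detector | ¬actual fire, burnt toast) = 0.34×0.9 + 0.65×0.1 = 0.306000 + 0.065000 = 0.371000
The steam from the shower-present share is 0.65×0.1 = 0.065000.
Hence the posterior is 0.065000/0.371000 ≈ 0.1752.

P(steam from the shower | detector, ¬actual fire, burnt toast) ≈ 0.1752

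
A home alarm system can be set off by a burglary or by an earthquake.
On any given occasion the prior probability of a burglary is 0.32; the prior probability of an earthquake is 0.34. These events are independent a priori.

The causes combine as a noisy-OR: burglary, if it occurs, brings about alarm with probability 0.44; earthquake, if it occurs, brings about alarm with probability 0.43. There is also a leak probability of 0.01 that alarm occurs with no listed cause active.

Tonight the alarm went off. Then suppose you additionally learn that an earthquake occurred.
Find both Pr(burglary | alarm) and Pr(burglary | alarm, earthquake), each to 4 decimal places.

Pr(burglary | alarm) ≈ 0.6156; Pr(burglary | alarm, earthquake) ≈ 0.4249

Under noisy-OR, P(alarm | causes) = 1 − (1−0.01)·∏(1−qᵢ) over the active causes.
Weight on burglary=true, given the evidence: 0.094111 + 0.074418 = 0.168529
Normalizer over all consistent configurations: 0.01*0.68*0.66 + 0.4357*0.68*0.34 + 0.4456*0.32*0.66 + 0.683992*0.32*0.34 = 0.273751
P(burglary | alarm) = 0.168529/0.273751 ≈ 0.6156

Now also conditioning on earthquake=true:
P(alarm | earthquake) = 0.4357·0.68 + 0.683992·0.32 = 0.296276 + 0.218877 = 0.515153
The burglary-present share is 0.683992·0.32 = 0.218877.
P(burglary | alarm, earthquake) = 0.218877 / 0.515153 ≈ 0.4249
This is intercausal reasoning (explaining away): once earthquake accounts for the alarm, burglary becomes less likely.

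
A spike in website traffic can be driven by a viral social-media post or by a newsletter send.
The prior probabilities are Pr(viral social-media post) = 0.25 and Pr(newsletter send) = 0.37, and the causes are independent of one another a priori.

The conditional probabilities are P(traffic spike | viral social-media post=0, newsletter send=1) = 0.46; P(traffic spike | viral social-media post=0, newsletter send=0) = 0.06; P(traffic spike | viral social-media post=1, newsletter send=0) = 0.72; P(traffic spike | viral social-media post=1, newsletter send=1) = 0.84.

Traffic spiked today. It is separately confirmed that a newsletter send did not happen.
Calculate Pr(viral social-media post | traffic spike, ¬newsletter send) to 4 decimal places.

Pr(viral social-media post | traffic spike, ¬newsletter send) ≈ 0.8000

P(traffic spike | ¬newsletter send) = 0.06*0.75 + 0.72*0.25 = 0.045000 + 0.180000 = 0.225000
Restricting to configurations with viral social-media post present: 0.72*0.25 = 0.180000.
So P(viral social-media post | traffic spike, ¬newsletter send) = 0.180000/0.225000 ≈ 0.8000.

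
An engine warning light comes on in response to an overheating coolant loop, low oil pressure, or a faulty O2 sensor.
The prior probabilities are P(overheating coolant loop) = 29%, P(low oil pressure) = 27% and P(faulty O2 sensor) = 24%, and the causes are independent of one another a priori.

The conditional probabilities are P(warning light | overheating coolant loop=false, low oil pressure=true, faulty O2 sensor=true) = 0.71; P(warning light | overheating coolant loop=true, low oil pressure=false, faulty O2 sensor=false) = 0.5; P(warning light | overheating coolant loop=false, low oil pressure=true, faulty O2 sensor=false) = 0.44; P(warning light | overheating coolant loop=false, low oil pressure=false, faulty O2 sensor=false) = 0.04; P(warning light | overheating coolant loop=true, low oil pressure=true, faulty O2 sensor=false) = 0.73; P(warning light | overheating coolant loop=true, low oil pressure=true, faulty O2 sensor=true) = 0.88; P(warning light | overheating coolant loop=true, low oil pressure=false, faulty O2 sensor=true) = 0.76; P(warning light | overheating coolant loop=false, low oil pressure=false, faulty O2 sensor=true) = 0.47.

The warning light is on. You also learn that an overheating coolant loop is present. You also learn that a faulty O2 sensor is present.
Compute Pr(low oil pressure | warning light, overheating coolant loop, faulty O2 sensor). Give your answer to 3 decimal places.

Pr(low oil pressure | warning light, overheating coolant loop, faulty O2 sensor) ≈ 0.300

P(warning light | overheating coolant loop, faulty O2 sensor) = 0.76·0.73 + 0.88·0.27 = 0.554800 + 0.237600 = 0.792400
Restricting to configurations with low oil pressure present: 0.88·0.27 = 0.237600.
Hence the posterior is 0.237600/0.792400 ≈ 0.300.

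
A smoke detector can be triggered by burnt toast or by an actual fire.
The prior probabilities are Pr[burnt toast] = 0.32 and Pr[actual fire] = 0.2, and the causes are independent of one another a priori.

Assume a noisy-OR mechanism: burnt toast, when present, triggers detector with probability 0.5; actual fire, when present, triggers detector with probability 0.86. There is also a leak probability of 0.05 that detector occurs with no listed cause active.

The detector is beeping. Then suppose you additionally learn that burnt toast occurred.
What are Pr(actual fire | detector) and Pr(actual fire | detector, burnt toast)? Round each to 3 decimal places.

Pr(actual fire | detector) ≈ 0.524; Pr(actual fire | detector, burnt toast) ≈ 0.308

Under noisy-OR, P(detector | causes) = 1 − (1−0.05)·∏(1−qᵢ) over the active causes.
Enumerate the 4 (burnt toast, actual fire) configurations and weight by the priors:
  P(detector) = 0.05×0.68×0.8 + 0.867×0.68×0.2 + 0.525×0.32×0.8 + 0.9335×0.32×0.2
        = 0.027200 + 0.117912 + 0.134400 + 0.059744 = 0.339256
The terms with actual fire present sum to 0.177656, so
  P(actual fire | detector) = 0.177656 / 0.339256 ≈ 0.524

Now condition on the additional information:
By total probability over both values of actual fire:
  P(detector | burnt toast) = 0.525×0.8 + 0.9335×0.2
        = 0.420000 + 0.186700 = 0.606700
Configurations with actual fire contribute 0.186700, so
  P(actual fire | detector, burnt toast) = 0.186700 / 0.606700 ≈ 0.308
This is intercausal reasoning (explaining away): once burnt toast accounts for the detector, actual fire becomes less likely.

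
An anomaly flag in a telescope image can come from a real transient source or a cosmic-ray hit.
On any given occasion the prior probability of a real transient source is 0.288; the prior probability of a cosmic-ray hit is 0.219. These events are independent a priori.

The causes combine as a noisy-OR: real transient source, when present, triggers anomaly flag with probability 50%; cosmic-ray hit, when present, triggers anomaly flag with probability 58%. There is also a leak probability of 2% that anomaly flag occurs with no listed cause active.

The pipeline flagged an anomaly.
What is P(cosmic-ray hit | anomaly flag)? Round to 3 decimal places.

Under noisy-OR, P(anomaly flag | causes) = 1 − (1−0.02)·∏(1−qᵢ) over the active causes.
P(anomaly flag) = 0.02*0.712*0.781 + 0.5884*0.712*0.219 + 0.51*0.288*0.781 + 0.7942*0.288*0.219 = 0.011121 + 0.091748 + 0.114713 + 0.050092 = 0.267674
Restricting to configurations with cosmic-ray hit present: 0.091748 + 0.050092 = 0.141840.
Hence the posterior is 0.141840/0.267674 ≈ 0.530.

P(cosmic-ray hit | anomaly flag) ≈ 0.530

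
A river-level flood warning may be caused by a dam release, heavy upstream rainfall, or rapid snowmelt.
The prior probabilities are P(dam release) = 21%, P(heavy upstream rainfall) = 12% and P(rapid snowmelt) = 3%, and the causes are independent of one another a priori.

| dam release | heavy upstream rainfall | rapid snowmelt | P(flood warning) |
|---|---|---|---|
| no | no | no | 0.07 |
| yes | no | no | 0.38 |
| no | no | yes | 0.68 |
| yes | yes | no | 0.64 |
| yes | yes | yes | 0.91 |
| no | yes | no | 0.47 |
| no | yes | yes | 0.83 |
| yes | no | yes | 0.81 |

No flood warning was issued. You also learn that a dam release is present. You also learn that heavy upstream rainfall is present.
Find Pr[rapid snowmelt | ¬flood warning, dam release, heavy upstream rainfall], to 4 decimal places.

P(¬flood warning | dam release, heavy upstream rainfall) = 0.36·0.97 + 0.09·0.03 = 0.349200 + 0.002700 = 0.351900
Of this, 0.002700 comes from 0.09·0.03 (the rapid snowmelt=true cases).
P(rapid snowmelt | ¬flood warning, dam release, heavy upstream rainfall) = 0.002700 / 0.351900 ≈ 0.0077

Pr[rapid snowmelt | ¬flood warning, dam release, heavy upstream rainfall] ≈ 0.0077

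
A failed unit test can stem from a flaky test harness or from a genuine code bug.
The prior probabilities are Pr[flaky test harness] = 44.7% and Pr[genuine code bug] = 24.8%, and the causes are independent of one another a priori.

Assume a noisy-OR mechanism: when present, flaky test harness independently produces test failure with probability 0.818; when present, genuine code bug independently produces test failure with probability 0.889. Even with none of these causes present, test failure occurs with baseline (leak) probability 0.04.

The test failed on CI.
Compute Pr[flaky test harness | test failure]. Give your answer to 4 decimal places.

Pr[flaky test harness | test failure] ≈ 0.7351

Under noisy-OR, P(test failure | causes) = 1 − (1−0.04)·∏(1−qᵢ) over the active causes.
P(test failure) = 0.04·0.553·0.752 + 0.89344·0.553·0.248 + 0.82528·0.447·0.752 + 0.980606·0.447·0.248 = 0.016634 + 0.122530 + 0.277413 + 0.108706 = 0.525283
The flaky test harness-present share is 0.277413 + 0.108706 = 0.386119.
So P(flaky test harness | test failure) = 0.386119/0.525283 ≈ 0.7351.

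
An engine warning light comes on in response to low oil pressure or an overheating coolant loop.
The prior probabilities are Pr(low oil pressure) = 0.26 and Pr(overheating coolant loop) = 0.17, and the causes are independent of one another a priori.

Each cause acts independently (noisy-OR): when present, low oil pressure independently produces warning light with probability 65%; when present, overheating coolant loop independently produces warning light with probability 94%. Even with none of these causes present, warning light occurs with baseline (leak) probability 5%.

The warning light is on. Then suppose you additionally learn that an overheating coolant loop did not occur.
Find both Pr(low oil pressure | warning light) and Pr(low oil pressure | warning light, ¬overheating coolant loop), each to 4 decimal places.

Pr(low oil pressure | warning light) ≈ 0.5565; Pr(low oil pressure | warning light, ¬overheating coolant loop) ≈ 0.8243

Under noisy-OR, P(warning light | causes) = 1 − (1−0.05)·∏(1−qᵢ) over the active causes.
Weight on low oil pressure=true, given the evidence: 0.144046 + 0.043318 = 0.187364
The normalizing constant is 0.05×0.74×0.83 + 0.943×0.74×0.17 + 0.6675×0.26×0.83 + 0.98005×0.26×0.17 = 0.336703
Posterior = 0.187364 / 0.336703 ≈ 0.5565

Now condition on the additional information:
For the numerator, keep only low oil pressure=true terms: 0.6675×0.26 = 0.173550
Denominator P(warning light | ¬overheating coolant loop): 0.05×0.74 + 0.6675×0.26 = 0.210550
P(low oil pressure | warning light, ¬overheating coolant loop) = 0.173550/0.210550 ≈ 0.8243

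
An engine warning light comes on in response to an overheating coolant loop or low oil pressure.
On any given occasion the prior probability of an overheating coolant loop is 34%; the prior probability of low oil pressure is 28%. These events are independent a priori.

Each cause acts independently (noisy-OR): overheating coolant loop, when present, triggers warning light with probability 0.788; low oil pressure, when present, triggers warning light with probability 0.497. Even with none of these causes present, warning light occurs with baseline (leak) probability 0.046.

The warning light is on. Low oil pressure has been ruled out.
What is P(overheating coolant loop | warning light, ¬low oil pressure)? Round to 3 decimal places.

Under noisy-OR, P(warning light | causes) = 1 − (1−0.046)·∏(1−qᵢ) over the active causes.
P(warning light | ¬low oil pressure) = 0.046*0.66 + 0.797752*0.34 = 0.030360 + 0.271236 = 0.301596
The overheating coolant loop-present share is 0.797752*0.34 = 0.271236.
So P(overheating coolant loop | warning light, ¬low oil pressure) = 0.271236/0.301596 ≈ 0.899.

P(overheating coolant loop | warning light, ¬low oil pressure) ≈ 0.899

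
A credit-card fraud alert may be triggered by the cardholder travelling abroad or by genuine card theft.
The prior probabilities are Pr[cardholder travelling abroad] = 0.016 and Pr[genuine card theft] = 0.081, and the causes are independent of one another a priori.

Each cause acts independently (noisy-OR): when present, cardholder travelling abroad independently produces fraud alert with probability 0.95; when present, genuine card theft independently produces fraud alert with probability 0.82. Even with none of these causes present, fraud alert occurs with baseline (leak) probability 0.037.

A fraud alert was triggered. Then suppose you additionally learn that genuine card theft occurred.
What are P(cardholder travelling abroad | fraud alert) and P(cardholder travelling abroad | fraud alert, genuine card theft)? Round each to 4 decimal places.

Under noisy-OR, P(fraud alert | causes) = 1 − (1−0.037)·∏(1−qᵢ) over the active causes.
Numerator (weight on configurations with cardholder travelling abroad): 0.013996 + 0.001285 = 0.015281
Normalizer over all consistent configurations: 0.037·0.984·0.919 + 0.82666·0.984·0.081 + 0.95185·0.016·0.919 + 0.991333·0.016·0.081 = 0.114628
P(cardholder travelling abroad | fraud alert) = 0.015281/0.114628 ≈ 0.1333

Now also conditioning on genuine card theft=true:
By total probability over both values of cardholder travelling abroad:
  P(fraud alert | genuine card theft) = 0.82666·0.984 + 0.991333·0.016
        = 0.813433 + 0.015861 = 0.829294
Configurations with cardholder travelling abroad contribute 0.015861, so
  P(cardholder travelling abroad | fraud alert, genuine card theft) = 0.015861 / 0.829294 ≈ 0.0191
Conditioning on genuine card theft lowers the posterior on cardholder travelling abroad: the classic explaining-away effect in a common-effect structure.

P(cardholder travelling abroad | fraud alert) ≈ 0.1333; P(cardholder travelling abroad | fraud alert, genuine card theft) ≈ 0.0191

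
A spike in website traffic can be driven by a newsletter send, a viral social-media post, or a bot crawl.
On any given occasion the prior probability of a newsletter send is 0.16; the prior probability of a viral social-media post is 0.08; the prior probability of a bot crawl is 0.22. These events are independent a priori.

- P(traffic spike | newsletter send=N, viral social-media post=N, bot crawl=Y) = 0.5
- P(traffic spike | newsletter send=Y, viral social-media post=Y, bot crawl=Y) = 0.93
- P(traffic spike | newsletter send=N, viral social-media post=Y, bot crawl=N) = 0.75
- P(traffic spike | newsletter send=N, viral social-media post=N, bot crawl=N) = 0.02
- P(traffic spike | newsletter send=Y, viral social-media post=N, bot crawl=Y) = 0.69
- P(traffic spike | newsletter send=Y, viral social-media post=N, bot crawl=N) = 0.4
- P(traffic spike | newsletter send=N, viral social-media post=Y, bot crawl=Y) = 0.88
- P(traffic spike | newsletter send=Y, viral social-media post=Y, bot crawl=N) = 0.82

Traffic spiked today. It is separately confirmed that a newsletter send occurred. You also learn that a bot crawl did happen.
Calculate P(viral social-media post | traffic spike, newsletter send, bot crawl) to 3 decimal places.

P(viral social-media post | traffic spike, newsletter send, bot crawl) ≈ 0.105

Enumerate both values of viral social-media post and weight by the priors:
  P(traffic spike | newsletter send, bot crawl) = 0.69*0.92 + 0.93*0.08
        = 0.634800 + 0.074400 = 0.709200
The terms with viral social-media post present sum to 0.074400, so
  P(viral social-media post | traffic spike, newsletter send, bot crawl) = 0.074400 / 0.709200 ≈ 0.105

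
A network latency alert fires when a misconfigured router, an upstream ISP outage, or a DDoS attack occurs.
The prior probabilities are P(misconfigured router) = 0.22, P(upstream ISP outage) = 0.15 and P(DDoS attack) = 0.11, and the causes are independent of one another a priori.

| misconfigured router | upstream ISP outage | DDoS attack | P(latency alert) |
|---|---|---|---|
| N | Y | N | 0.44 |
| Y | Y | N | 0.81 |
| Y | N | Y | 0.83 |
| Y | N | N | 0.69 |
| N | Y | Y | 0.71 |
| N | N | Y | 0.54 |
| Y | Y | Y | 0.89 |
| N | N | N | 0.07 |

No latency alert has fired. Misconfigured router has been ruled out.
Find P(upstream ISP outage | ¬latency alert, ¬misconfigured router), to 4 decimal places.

P(¬latency alert | ¬misconfigured router) = 0.93·0.85·0.89 + 0.46·0.85·0.11 + 0.56·0.15·0.89 + 0.29·0.15·0.11 = 0.703545 + 0.043010 + 0.074760 + 0.004785 = 0.826100
The upstream ISP outage-present share is 0.074760 + 0.004785 = 0.079545.
So P(upstream ISP outage | ¬latency alert, ¬misconfigured router) = 0.079545/0.826100 ≈ 0.0963.

P(upstream ISP outage | ¬latency alert, ¬misconfigured router) ≈ 0.0963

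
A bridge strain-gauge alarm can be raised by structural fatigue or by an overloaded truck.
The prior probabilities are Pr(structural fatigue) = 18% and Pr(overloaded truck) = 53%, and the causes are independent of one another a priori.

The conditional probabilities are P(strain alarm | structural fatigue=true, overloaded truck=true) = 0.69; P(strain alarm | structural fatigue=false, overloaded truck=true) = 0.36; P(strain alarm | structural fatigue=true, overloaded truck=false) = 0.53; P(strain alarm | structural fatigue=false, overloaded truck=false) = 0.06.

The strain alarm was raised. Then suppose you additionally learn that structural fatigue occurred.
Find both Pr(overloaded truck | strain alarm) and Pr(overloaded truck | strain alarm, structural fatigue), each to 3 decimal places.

Pr(overloaded truck | strain alarm) ≈ 0.766; Pr(overloaded truck | strain alarm, structural fatigue) ≈ 0.595

Sum P(strain alarm|·) weighted by the priors over the 4 (structural fatigue, overloaded truck) configurations:
  P(strain alarm) = 0.06*0.82*0.47 + 0.36*0.82*0.53 + 0.53*0.18*0.47 + 0.69*0.18*0.53
        = 0.023124 + 0.156456 + 0.044838 + 0.065826 = 0.290244
The terms with overloaded truck present sum to 0.222282, so
  P(overloaded truck | strain alarm) = 0.222282 / 0.290244 ≈ 0.766

With the extra evidence:
P(strain alarm | structural fatigue) = 0.53·0.47 + 0.69·0.53 = 0.249100 + 0.365700 = 0.614800
The overloaded truck-present share is 0.69·0.53 = 0.365700.
Hence the posterior is 0.365700/0.614800 ≈ 0.595.
This is intercausal reasoning (explaining away): once structural fatigue accounts for the strain alarm, overloaded truck becomes less likely.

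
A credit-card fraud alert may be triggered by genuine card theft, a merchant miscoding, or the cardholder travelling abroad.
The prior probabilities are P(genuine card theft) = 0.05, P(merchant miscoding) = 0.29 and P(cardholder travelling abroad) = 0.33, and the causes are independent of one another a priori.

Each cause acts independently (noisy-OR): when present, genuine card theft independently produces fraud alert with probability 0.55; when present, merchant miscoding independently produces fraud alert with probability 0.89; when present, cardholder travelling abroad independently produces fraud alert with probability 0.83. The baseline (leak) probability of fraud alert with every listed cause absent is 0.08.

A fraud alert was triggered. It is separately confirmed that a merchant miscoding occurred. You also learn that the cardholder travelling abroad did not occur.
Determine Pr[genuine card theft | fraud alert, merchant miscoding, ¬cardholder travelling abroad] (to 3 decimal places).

Pr[genuine card theft | fraud alert, merchant miscoding, ¬cardholder travelling abroad] ≈ 0.053

Under noisy-OR, P(fraud alert | causes) = 1 − (1−0.08)·∏(1−qᵢ) over the active causes.
By total probability over both values of genuine card theft:
  P(fraud alert | merchant miscoding, ¬cardholder travelling abroad) = 0.8988×0.95 + 0.95446×0.05
        = 0.853860 + 0.047723 = 0.901583
The terms with genuine card theft present sum to 0.047723, so
  P(genuine card theft | fraud alert, merchant miscoding, ¬cardholder travelling abroad) = 0.047723 / 0.901583 ≈ 0.053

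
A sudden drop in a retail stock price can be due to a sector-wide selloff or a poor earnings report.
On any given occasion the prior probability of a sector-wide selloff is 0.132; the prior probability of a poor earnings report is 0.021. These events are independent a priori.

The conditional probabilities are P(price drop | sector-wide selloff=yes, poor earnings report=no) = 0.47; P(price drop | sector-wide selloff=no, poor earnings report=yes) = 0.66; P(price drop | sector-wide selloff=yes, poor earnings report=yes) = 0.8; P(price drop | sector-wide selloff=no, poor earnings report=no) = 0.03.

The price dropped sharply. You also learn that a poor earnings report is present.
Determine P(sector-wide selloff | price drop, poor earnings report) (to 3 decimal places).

P(sector-wide selloff | price drop, poor earnings report) ≈ 0.156

Numerator (weight on configurations with sector-wide selloff): 0.8×0.132 = 0.105600
Denominator P(price drop | poor earnings report): 0.66×0.868 + 0.8×0.132 = 0.678480
P(sector-wide selloff | price drop, poor earnings report) = 0.105600/0.678480 ≈ 0.156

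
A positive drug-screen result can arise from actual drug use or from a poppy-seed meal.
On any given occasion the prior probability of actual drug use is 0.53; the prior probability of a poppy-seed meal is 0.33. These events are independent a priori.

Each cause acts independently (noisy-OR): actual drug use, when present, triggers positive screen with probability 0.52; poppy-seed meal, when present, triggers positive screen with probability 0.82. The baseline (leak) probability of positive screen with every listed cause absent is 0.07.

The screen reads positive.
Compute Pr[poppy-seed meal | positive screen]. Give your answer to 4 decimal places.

Under noisy-OR, P(positive screen | causes) = 1 − (1−0.07)·∏(1−qᵢ) over the active causes.
P(positive screen) = 0.07*0.47*0.67 + 0.8326*0.47*0.33 + 0.5536*0.53*0.67 + 0.919648*0.53*0.33 = 0.022043 + 0.129136 + 0.196583 + 0.160846 = 0.508608
Restricting to configurations with poppy-seed meal present: 0.129136 + 0.160846 = 0.289982.
Hence the posterior is 0.289982/0.508608 ≈ 0.5701.

Pr[poppy-seed meal | positive screen] ≈ 0.5701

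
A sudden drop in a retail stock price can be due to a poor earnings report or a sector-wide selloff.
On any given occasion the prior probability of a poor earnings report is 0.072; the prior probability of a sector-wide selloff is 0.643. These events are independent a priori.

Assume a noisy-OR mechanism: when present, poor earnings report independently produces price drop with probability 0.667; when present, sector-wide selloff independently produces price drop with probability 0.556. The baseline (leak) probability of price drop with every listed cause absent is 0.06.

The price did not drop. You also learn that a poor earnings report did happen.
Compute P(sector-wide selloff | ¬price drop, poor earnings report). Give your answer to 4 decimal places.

Under noisy-OR, P(price drop | causes) = 1 − (1−0.06)·∏(1−qᵢ) over the active causes.
Sum P(¬price drop|·) weighted by the priors over both values of sector-wide selloff:
  P(¬price drop | poor earnings report) = 0.31302×0.357 + 0.138981×0.643
        = 0.111748 + 0.089365 = 0.201113
The terms with sector-wide selloff present sum to 0.089365, so
  P(sector-wide selloff | ¬price drop, poor earnings report) = 0.089365 / 0.201113 ≈ 0.4444

P(sector-wide selloff | ¬price drop, poor earnings report) ≈ 0.4444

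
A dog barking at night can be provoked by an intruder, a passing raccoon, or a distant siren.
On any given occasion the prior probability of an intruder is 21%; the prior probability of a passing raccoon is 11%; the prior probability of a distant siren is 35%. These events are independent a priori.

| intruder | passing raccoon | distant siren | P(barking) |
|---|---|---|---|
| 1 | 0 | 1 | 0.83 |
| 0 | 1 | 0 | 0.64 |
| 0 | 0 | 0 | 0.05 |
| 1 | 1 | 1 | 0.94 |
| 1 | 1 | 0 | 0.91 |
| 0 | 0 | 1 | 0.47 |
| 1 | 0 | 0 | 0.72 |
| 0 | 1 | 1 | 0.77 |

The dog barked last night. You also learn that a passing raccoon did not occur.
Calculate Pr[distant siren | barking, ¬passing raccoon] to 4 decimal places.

Sum P(barking|·) weighted by the priors over the 4 (intruder, distant siren) configurations:
  P(barking | ¬passing raccoon) = 0.05*0.79*0.65 + 0.47*0.79*0.35 + 0.72*0.21*0.65 + 0.83*0.21*0.35
        = 0.025675 + 0.129955 + 0.098280 + 0.061005 = 0.314915
Keeping only the distant siren-present terms gives 0.190960, so
  P(distant siren | barking, ¬passing raccoon) = 0.190960 / 0.314915 ≈ 0.6064

Pr[distant siren | barking, ¬passing raccoon] ≈ 0.6064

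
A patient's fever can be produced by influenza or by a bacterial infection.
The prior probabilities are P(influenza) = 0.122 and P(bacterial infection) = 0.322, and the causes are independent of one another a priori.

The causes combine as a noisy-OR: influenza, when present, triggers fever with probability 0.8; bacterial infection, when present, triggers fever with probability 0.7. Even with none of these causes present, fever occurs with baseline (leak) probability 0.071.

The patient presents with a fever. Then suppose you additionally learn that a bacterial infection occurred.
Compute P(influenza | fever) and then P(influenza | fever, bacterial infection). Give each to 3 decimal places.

Under noisy-OR, P(fever | causes) = 1 − (1−0.071)·∏(1−qᵢ) over the active causes.
P(fever) = 0.071·0.878·0.678 + 0.7213·0.878·0.322 + 0.8142·0.122·0.678 + 0.94426·0.122·0.322 = 0.042265 + 0.203923 + 0.067347 + 0.037094 = 0.350629
Of this, 0.104441 comes from 0.067347 + 0.037094 (the influenza=true cases).
So P(influenza | fever) = 0.104441/0.350629 ≈ 0.298.

Now also conditioning on bacterial infection=true:
Numerator (weight on configurations with influenza): 0.94426×0.122 = 0.115200
Denominator P(fever | bacterial infection): 0.7213×0.878 + 0.94426×0.122 = 0.748501
Posterior = 0.115200 / 0.748501 ≈ 0.154
— bacterial infection explains away the evidence for influenza.

P(influenza | fever) ≈ 0.298; P(influenza | fever, bacterial infection) ≈ 0.154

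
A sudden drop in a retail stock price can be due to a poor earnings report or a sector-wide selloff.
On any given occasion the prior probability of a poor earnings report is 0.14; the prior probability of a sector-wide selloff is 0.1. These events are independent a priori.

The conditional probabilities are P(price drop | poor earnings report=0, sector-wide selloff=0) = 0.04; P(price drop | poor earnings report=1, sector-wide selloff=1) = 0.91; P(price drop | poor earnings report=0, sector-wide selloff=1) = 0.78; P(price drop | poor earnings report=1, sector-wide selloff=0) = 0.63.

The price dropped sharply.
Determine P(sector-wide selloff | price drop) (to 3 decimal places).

Weight on sector-wide selloff=true, given the evidence: 0.067080 + 0.012740 = 0.079820
Normalizer over all consistent configurations: 0.04×0.86×0.9 + 0.78×0.86×0.1 + 0.63×0.14×0.9 + 0.91×0.14×0.1 = 0.190160
Posterior = 0.079820 / 0.190160 ≈ 0.420

P(sector-wide selloff | price drop) ≈ 0.420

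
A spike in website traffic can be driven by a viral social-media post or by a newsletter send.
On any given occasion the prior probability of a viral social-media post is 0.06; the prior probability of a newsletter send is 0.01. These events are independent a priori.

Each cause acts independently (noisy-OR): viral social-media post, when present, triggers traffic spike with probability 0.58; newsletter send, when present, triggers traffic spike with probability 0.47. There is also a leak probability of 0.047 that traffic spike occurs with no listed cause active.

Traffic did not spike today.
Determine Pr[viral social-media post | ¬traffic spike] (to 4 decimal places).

Under noisy-OR, P(traffic spike | causes) = 1 − (1−0.047)·∏(1−qᵢ) over the active causes.
P(¬traffic spike) = 0.953*0.94*0.99 + 0.50509*0.94*0.01 + 0.40026*0.06*0.99 + 0.212138*0.06*0.01 = 0.886862 + 0.004748 + 0.023775 + 0.000127 = 0.915512
The viral social-media post-present share is 0.023775 + 0.000127 = 0.023902.
Hence the posterior is 0.023902/0.915512 ≈ 0.0261.

Pr[viral social-media post | ¬traffic spike] ≈ 0.0261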